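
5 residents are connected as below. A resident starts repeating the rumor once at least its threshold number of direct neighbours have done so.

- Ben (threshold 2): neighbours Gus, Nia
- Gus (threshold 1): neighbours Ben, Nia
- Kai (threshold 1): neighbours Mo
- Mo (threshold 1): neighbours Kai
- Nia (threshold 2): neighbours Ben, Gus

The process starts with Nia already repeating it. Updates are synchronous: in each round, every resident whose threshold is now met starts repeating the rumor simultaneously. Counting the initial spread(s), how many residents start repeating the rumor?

3

Round 1 — Nia starts repeating the rumor (initial).
Round 2 — checking thresholds:
  Ben: 1 of 2 neighbours < 2, not yet.
  Gus: 1 of 2 neighbours ≥ 1, starts repeating the rumor.
Round 3 — checking thresholds:
  Ben: 2 of 2 neighbours ≥ 2, starts repeating the rumor.
Round 4 — no new spreads; cascade stops.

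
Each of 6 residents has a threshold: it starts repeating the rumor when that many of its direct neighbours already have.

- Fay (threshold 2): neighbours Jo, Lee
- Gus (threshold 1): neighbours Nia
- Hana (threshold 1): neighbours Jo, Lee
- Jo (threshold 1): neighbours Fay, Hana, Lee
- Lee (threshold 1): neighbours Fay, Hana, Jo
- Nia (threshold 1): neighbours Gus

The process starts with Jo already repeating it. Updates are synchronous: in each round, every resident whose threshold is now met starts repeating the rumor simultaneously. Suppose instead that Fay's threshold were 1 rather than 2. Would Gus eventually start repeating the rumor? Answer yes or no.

no

With Fay's threshold at 1:
Round 1 — Jo starts repeating the rumor (initial).
Round 2 — checking thresholds:
  Fay: 1 of 2 neighbours ≥ 1, starts repeating the rumor.
  Hana: 1 of 2 neighbours ≥ 1, starts repeating the rumor.
  Lee: 1 of 3 neighbours ≥ 1, starts repeating the rumor.
Round 3 — no new spreads; cascade stops.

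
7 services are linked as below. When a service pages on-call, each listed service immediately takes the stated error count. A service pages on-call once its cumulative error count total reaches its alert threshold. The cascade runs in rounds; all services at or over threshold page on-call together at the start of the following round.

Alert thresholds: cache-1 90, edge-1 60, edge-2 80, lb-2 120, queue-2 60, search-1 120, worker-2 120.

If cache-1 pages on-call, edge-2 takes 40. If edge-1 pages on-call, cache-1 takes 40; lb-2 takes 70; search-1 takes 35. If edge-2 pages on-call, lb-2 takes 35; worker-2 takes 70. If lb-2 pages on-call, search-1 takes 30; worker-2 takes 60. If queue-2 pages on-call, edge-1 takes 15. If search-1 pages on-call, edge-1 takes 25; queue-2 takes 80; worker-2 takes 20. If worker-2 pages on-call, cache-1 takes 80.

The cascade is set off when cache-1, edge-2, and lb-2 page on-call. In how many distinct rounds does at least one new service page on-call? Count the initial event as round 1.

2

Round 1 — cache-1, edge-2, lb-2 page on-call (initial).
  search-1: +30 → 30 < 120
  worker-2: +70+60 → 130 ≥ 120
Round 2 — worker-2 pages on-call.
No further pages.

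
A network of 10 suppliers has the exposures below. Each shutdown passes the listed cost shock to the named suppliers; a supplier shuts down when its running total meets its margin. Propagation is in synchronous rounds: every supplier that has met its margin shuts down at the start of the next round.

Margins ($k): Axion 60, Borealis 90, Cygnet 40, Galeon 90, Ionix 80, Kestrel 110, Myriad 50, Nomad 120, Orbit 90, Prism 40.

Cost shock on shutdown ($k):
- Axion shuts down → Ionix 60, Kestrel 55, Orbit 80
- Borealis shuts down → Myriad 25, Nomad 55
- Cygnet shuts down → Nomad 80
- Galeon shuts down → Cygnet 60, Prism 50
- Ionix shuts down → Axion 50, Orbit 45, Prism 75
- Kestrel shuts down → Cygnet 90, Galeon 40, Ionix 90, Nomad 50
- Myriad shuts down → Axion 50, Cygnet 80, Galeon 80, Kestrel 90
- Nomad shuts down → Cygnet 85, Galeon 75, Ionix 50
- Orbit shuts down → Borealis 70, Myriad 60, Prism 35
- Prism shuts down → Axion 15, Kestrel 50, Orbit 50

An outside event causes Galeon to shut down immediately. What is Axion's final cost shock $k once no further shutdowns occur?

Round 1 — Galeon shuts down (initial).
  Cygnet: +60 → 60 ≥ 40
  Prism: +50 → 50 ≥ 40
Round 2 — Cygnet, Prism shut down.
  Axion: +15 → 15 < 60
  Kestrel: +50 → 50 < 110
  Nomad: +80 → 80 < 120
  Orbit: +50 → 50 < 90
No further shutdowns.

15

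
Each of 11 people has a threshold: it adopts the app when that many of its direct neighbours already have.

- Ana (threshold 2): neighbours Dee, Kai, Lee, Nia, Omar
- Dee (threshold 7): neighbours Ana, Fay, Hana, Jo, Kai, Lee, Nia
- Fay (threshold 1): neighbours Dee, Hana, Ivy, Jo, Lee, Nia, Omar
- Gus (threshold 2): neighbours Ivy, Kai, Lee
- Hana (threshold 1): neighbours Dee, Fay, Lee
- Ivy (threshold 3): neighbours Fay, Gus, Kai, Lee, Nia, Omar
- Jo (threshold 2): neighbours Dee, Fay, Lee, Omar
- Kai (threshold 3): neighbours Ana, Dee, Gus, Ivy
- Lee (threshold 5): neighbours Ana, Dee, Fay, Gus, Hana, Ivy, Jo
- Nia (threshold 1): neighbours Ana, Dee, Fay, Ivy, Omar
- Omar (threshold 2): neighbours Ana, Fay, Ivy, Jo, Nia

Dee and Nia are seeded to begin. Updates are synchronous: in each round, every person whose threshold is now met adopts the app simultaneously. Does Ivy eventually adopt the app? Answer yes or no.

Round 1 — Dee, Nia adopt the app (initial).
Round 2 — checking thresholds:
  Ana: 2 of 5 neighbours ≥ 2, adopts the app.
  Fay: 2 of 7 neighbours ≥ 1, adopts the app.
  Hana: 1 of 3 neighbours ≥ 1, adopts the app.
  Ivy: 1 of 6 neighbours < 3, not yet.
  Jo: 1 of 4 neighbours < 2, not yet.
  Kai: 1 of 4 neighbours < 3, not yet.
  Lee: 1 of 7 neighbours < 5, not yet.
  Omar: 1 of 5 neighbours < 2, not yet.
Round 3 — checking thresholds:
  Ivy: 2 of 6 neighbours < 3, not yet.
  Jo: 2 of 4 neighbours ≥ 2, adopts the app.
  Kai: 2 of 4 neighbours < 3, not yet.
  Lee: 4 of 7 neighbours < 5, not yet.
  Omar: 3 of 5 neighbours ≥ 2, adopts the app.
Round 4 — checking thresholds:
  Ivy: 3 of 6 neighbours ≥ 3, adopts the app.
  Kai: 2 of 4 neighbours < 3, not yet.
  Lee: 5 of 7 neighbours ≥ 5, adopts the app.
Round 5 — checking thresholds:
  Gus: 2 of 3 neighbours ≥ 2, adopts the app.
  Kai: 3 of 4 neighbours ≥ 3, adopts the app.
Round 6 — no new adoptions; cascade stops.

yes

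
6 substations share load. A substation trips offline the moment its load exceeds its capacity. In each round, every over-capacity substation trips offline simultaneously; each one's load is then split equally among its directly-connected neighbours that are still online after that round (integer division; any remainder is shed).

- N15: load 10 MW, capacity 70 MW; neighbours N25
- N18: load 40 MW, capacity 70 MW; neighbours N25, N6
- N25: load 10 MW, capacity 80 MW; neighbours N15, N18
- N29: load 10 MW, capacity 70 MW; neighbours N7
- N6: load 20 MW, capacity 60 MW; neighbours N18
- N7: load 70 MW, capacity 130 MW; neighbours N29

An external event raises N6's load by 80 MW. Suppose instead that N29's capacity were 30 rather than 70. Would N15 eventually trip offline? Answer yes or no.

yes

With N29's capacity at 30:
Round 1 — N6 at 100 > 60. N6 trips offline.
  N6 sheds 100 MW to N18: 100 each.
    N18: 40+100 = 140 > 70
Round 2 — N18 trips offline.
  N18 sheds 140 MW to N25: 140 each.
    N25: 10+140 = 150 > 80
Round 3 — N25 trips offline.
  N25 sheds 150 MW to N15: 150 each.
    N15: 10+150 = 160 > 70
Round 4 — N15 trips offline.
  N15 sheds 160 MW: no online neighbours, lost.
No further trips.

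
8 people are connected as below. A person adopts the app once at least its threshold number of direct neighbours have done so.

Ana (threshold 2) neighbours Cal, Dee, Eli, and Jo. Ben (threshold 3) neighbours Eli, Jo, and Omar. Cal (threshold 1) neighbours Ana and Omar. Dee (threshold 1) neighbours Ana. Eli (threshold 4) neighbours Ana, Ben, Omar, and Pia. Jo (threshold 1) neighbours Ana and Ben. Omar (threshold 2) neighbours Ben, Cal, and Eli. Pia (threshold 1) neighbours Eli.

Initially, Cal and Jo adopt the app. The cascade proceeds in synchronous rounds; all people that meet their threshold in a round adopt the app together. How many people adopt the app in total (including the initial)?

4

Round 1 — Cal, Jo adopt the app (initial).
Round 2 — checking thresholds:
  Ana: 2 of 4 neighbours ≥ 2, adopts the app.
  Ben: 1 of 3 neighbours < 3, below threshold.
  Omar: 1 of 3 neighbours < 2, below threshold.
Round 3 — checking thresholds:
  Ben: 1 of 3 neighbours < 3, below threshold.
  Dee: 1 of 1 neighbours ≥ 1, adopts the app.
  Eli: 1 of 4 neighbours < 4, below threshold.
  Omar: 1 of 3 neighbours < 2, below threshold.
Round 4 — no new adoptions; cascade stops.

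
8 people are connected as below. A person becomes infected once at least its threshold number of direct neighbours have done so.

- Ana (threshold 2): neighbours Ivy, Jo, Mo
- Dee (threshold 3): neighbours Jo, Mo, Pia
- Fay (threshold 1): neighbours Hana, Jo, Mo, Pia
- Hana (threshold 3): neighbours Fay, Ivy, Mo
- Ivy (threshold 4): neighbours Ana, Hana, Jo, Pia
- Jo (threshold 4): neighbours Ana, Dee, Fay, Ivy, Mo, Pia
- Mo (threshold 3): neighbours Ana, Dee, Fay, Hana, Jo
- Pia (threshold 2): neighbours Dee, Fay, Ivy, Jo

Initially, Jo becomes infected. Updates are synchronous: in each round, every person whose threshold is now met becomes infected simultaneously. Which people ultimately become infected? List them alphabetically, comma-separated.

Round 1 — Jo becomes infected (initial).
Round 2 — checking thresholds:
  Ana: 1 of 3 neighbours < 2, below threshold.
  Dee: 1 of 3 neighbours < 3, below threshold.
  Fay: 1 of 4 neighbours ≥ 1, becomes infected.
  Ivy: 1 of 4 neighbours < 4, below threshold.
  Mo: 1 of 5 neighbours < 3, below threshold.
  Pia: 1 of 4 neighbours < 2, below threshold.
Round 3 — checking thresholds:
  Ana: 1 of 3 neighbours < 2, below threshold.
  Dee: 1 of 3 neighbours < 3, below threshold.
  Hana: 1 of 3 neighbours < 3, below threshold.
  Ivy: 1 of 4 neighbours < 4, below threshold.
  Mo: 2 of 5 neighbours < 3, below threshold.
  Pia: 2 of 4 neighbours ≥ 2, becomes infected.
Round 4 — no new infections; cascade stops.

Fay, Jo, Pia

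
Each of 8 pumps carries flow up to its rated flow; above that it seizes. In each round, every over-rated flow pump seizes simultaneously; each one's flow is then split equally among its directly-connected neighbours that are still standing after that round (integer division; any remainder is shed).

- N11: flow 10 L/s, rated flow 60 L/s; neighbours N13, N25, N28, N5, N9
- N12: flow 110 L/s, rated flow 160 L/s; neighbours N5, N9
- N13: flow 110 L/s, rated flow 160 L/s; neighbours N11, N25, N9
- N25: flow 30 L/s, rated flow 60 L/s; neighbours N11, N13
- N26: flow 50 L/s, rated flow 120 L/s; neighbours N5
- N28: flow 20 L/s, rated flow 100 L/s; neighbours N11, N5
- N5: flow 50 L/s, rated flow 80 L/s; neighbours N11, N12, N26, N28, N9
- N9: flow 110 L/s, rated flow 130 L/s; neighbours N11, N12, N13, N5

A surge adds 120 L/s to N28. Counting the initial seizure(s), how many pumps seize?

7

Round 1 — N28 at 140 > 100. N28 seizes.
  N28 sheds 140 L/s to N11, N5: 70 each.
    N11: 10+70 = 80 > 60
    N5: 50+70 = 120 > 80
Round 2 — N11, N5 seize.
  N11 sheds 80 L/s to N13, N25, N9: 26 each (2 lost).
    N13: 110+26 = 136 ≤ 160
    N25: 30+26 = 56 ≤ 60
    N9: 110+26 = 136 > 130
  N5 sheds 120 L/s to N12, N26, N9: 40 each.
    N12: 110+40 = 150 ≤ 160
    N26: 50+40 = 90 ≤ 120
    N9: 136+40 = 176 > 130
Round 3 — N9 seizes.
  N9 sheds 176 L/s to N12, N13: 88 each.
    N12: 150+88 = 238 > 160
    N13: 136+88 = 224 > 160
Round 4 — N12, N13 seize.
  N12 sheds 238 L/s: no online neighbours, lost.
  N13 sheds 224 L/s to N25: 224 each.
    N25: 56+224 = 280 > 60
Round 5 — N25 seizes.
  N25 sheds 280 L/s: no online neighbours, lost.
No further seizures.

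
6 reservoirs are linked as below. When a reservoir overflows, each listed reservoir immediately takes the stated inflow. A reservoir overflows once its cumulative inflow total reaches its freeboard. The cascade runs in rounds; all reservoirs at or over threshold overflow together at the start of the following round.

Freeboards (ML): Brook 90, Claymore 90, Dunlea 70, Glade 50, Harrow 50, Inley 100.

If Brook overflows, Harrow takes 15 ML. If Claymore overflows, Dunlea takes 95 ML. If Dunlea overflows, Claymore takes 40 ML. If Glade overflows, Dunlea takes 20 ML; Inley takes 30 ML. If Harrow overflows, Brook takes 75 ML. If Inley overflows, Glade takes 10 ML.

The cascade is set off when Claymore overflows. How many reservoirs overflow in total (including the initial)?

2

Round 1 — Claymore overflows (initial).
  Dunlea: +95 → 95 ≥ 70
Round 2 — Dunlea overflows.
No further overflows.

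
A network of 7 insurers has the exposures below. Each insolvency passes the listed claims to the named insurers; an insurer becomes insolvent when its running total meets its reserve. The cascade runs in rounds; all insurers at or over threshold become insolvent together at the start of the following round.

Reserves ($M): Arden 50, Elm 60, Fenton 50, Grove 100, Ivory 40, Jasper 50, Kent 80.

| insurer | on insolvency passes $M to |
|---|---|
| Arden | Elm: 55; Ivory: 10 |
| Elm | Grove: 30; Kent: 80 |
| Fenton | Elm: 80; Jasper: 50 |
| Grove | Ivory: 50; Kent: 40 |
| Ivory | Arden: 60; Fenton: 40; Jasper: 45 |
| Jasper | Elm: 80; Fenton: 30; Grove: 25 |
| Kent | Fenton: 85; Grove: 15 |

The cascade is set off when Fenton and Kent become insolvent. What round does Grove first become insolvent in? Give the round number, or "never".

Round 1 — Fenton, Kent become insolvent (initial).
  Elm: +80 → 80 ≥ 60
  Grove: +15 → 15 < 100
  Jasper: +50 → 50 ≥ 50
Round 2 — Elm, Jasper become insolvent.
  Grove: +30+25 → 70 < 100
No further insolvencies.

never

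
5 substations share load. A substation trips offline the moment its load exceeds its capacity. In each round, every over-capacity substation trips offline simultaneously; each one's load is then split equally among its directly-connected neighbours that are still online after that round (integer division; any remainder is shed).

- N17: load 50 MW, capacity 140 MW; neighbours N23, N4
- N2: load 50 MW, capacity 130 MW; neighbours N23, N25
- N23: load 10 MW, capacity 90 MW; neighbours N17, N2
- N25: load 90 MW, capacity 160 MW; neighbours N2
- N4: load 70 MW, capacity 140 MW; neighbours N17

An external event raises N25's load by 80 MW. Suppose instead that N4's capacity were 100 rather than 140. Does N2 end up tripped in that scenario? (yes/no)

yes

With N4's capacity at 100:
Round 1 — N25 at 170 > 160. N25 trips offline.
  N25 sheds 170 MW to N2: 170 each.
    N2: 50+170 = 220 > 130
Round 2 — N2 trips offline.
  N2 sheds 220 MW to N23: 220 each.
    N23: 10+220 = 230 > 90
Round 3 — N23 trips offline.
  N23 sheds 230 MW to N17: 230 each.
    N17: 50+230 = 280 > 140
Round 4 — N17 trips offline.
  N17 sheds 280 MW to N4: 280 each.
    N4: 70+280 = 350 > 100
Round 5 — N4 trips offline.
  N4 sheds 350 MW: no online neighbours, lost.
No further trips.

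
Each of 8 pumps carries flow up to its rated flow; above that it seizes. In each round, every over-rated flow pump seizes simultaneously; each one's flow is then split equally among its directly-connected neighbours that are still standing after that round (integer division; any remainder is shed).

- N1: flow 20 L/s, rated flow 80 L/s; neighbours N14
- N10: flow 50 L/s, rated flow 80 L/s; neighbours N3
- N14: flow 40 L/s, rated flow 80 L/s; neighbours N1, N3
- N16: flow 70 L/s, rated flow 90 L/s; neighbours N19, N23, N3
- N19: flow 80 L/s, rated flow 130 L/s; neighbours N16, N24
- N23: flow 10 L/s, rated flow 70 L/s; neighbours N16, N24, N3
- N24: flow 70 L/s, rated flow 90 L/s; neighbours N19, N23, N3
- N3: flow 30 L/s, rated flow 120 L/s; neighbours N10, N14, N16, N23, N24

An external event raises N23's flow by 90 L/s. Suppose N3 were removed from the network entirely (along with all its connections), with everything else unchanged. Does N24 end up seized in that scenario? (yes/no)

With N3 removed:
Round 1 — N23 at 100 > 70. N23 seizes.
  N23 sheds 100 L/s to N16, N24: 50 each.
    N16: 70+50 = 120 > 90
    N24: 70+50 = 120 > 90
Round 2 — N16, N24 seize.
  N16 sheds 120 L/s to N19: 120 each.
    N19: 80+120 = 200 > 130
  N24 sheds 120 L/s to N19: 120 each.
    N19: 200+120 = 320 > 130
Round 3 — N19 seizes.
  N19 sheds 320 L/s: no online neighbours, lost.
No further seizures.

yes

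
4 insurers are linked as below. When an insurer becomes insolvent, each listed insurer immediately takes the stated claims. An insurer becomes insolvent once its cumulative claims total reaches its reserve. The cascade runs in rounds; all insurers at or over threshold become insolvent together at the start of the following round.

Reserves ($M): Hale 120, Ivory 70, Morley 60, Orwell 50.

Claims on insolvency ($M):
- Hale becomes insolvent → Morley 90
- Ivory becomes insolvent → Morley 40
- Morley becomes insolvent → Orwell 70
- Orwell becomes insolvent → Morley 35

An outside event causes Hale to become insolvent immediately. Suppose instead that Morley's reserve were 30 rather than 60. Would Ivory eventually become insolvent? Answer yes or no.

no

With Morley's reserve at 30:
Round 1 — Hale becomes insolvent (initial).
  Morley: +90 → 90 ≥ 30
Round 2 — Morley becomes insolvent.
  Orwell: +70 → 70 ≥ 50
Round 3 — Orwell becomes insolvent.
No further insolvencies.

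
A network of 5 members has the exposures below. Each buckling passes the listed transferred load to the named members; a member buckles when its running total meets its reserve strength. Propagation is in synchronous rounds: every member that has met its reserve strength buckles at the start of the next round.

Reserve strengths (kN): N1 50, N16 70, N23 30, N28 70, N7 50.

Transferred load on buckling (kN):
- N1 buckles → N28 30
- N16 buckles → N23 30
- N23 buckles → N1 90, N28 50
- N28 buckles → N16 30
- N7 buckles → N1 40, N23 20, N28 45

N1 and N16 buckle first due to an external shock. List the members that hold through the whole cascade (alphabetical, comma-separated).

N7

Round 1 — N1, N16 buckle (initial).
  N23: +30 → 30 ≥ 30
  N28: +30 → 30 < 70
Round 2 — N23 buckles.
  N28: +50 → 80 ≥ 70
Round 3 — N28 buckles.
No further bucklings.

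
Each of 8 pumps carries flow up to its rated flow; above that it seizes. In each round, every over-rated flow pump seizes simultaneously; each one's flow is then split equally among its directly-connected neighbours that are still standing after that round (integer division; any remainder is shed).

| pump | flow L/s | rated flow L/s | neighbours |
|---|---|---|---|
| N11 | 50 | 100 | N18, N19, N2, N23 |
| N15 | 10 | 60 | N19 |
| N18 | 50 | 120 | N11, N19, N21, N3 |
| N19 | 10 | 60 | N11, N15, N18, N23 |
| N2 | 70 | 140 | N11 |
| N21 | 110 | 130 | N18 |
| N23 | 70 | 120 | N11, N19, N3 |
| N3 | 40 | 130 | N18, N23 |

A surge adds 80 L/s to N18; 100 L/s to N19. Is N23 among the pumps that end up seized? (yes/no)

Round 1 — N18 at 130 > 120; N19 at 110 > 60. N18, N19 seize.
  N18 sheds 130 L/s to N11, N21, N3: 43 each (1 lost).
    N11: 50+43 = 93 ≤ 100
    N21: 110+43 = 153 > 130
    N3: 40+43 = 83 ≤ 130
  N19 sheds 110 L/s to N11, N15, N23: 36 each (2 lost).
    N11: 93+36 = 129 > 100
    N15: 10+36 = 46 ≤ 60
    N23: 70+36 = 106 ≤ 120
Round 2 — N11, N21 seize.
  N11 sheds 129 L/s to N2, N23: 64 each (1 lost).
    N2: 70+64 = 134 ≤ 140
    N23: 106+64 = 170 > 120
  N21 sheds 153 L/s: no online neighbours, lost.
Round 3 — N23 seizes.
  N23 sheds 170 L/s to N3: 170 each.
    N3: 83+170 = 253 > 130
Round 4 — N3 seizes.
  N3 sheds 253 L/s: no online neighbours, lost.
No further seizures.

yes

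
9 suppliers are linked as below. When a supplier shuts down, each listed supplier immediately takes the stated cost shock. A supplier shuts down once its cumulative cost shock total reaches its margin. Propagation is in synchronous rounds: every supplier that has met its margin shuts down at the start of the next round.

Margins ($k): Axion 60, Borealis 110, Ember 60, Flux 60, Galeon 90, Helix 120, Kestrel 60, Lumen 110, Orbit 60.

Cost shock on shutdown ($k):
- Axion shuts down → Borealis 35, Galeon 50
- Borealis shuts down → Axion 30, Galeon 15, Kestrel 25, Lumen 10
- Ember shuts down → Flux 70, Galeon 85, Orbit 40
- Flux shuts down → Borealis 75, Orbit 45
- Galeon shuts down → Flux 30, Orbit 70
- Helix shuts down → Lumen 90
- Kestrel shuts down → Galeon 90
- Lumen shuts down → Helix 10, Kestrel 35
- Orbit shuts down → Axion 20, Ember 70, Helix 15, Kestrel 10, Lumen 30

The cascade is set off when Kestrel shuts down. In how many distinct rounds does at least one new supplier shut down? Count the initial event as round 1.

5

Round 1 — Kestrel shuts down (initial).
  Galeon: +90 → 90 ≥ 90
Round 2 — Galeon shuts down.
  Flux: +30 → 30 < 60
  Orbit: +70 → 70 ≥ 60
Round 3 — Orbit shuts down.
  Axion: +20 → 20 < 60
  Ember: +70 → 70 ≥ 60
  Helix: +15 → 15 < 120
  Lumen: +30 → 30 < 110
Round 4 — Ember shuts down.
  Flux: +70 → 100 ≥ 60
Round 5 — Flux shuts down.
  Borealis: +75 → 75 < 110
No further shutdowns.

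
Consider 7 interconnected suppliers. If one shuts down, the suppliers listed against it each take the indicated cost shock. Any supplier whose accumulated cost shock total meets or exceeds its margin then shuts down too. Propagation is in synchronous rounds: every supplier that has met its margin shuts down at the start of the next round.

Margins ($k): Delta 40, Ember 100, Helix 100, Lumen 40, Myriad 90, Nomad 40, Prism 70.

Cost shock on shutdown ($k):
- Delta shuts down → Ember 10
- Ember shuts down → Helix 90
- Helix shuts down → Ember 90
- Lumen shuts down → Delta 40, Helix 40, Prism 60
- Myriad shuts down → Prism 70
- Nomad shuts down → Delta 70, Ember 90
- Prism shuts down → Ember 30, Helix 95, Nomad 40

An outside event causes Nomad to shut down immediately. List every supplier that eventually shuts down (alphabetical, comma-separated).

Delta, Ember, Nomad

Round 1 — Nomad shuts down (initial).
  Delta: +70 → 70 ≥ 40
  Ember: +90 → 90 < 100
Round 2 — Delta shuts down.
  Ember: +10 → 100 ≥ 100
Round 3 — Ember shuts down.
  Helix: +90 → 90 < 100
No further shutdowns.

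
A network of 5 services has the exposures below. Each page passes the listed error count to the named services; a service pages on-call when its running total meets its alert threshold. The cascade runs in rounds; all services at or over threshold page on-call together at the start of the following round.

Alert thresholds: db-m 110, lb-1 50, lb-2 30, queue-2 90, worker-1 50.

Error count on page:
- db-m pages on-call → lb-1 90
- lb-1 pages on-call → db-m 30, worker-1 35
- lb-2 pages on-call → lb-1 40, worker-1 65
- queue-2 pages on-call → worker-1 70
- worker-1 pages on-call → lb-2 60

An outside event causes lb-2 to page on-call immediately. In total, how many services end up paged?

2

Round 1 — lb-2 pages on-call (initial).
  lb-1: +40 → 40 < 50
  worker-1: +65 → 65 ≥ 50
Round 2 — worker-1 pages on-call.
No further pages.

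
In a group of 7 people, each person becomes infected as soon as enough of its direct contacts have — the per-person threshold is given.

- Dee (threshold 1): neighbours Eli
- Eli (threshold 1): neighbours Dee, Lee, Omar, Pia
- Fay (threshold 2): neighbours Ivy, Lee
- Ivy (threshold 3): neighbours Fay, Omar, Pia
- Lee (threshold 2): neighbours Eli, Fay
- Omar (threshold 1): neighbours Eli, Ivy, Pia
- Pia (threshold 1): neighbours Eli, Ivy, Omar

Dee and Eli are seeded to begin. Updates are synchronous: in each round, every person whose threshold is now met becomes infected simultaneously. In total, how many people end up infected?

4

Round 1 — Dee, Eli become infected (initial).
Round 2 — checking thresholds:
  Lee: 1 of 2 neighbours < 2, holds.
  Omar: 1 of 3 neighbours ≥ 1, becomes infected.
  Pia: 1 of 3 neighbours ≥ 1, becomes infected.
Round 3 — no new infections; cascade stops.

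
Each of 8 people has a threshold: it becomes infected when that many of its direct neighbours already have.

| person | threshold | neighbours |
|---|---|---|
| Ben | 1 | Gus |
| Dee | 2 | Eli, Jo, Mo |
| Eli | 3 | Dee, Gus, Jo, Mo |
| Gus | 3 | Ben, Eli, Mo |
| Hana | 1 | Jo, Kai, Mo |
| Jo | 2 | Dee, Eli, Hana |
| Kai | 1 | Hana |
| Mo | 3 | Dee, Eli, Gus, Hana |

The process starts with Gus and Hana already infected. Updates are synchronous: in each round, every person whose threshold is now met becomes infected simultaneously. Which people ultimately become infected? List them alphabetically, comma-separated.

Ben, Gus, Hana, Kai

Round 1 — Gus, Hana become infected (initial).
Round 2 — checking thresholds:
  Ben: 1 of 1 neighbours ≥ 1, becomes infected.
  Eli: 1 of 4 neighbours < 3, below threshold.
  Jo: 1 of 3 neighbours < 2, below threshold.
  Kai: 1 of 1 neighbours ≥ 1, becomes infected.
  Mo: 2 of 4 neighbours < 3, below threshold.
Round 3 — no new infections; cascade stops.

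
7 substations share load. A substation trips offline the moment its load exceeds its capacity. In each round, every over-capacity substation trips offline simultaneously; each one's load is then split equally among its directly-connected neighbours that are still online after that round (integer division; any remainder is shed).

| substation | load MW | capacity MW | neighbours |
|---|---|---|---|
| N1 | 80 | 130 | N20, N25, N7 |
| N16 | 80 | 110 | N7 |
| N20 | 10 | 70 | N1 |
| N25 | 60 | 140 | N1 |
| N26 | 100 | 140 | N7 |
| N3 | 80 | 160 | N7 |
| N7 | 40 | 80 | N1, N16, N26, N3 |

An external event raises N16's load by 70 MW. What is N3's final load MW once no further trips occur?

143

Round 1 — N16 at 150 > 110. N16 trips offline.
  N16 sheds 150 MW to N7: 150 each.
    N7: 40+150 = 190 > 80
Round 2 — N7 trips offline.
  N7 sheds 190 MW to N1, N26, N3: 63 each (1 lost).
    N1: 80+63 = 143 > 130
    N26: 100+63 = 163 > 140
    N3: 80+63 = 143 ≤ 160
Round 3 — N1, N26 trip offline.
  N1 sheds 143 MW to N20, N25: 71 each (1 lost).
    N20: 10+71 = 81 > 70
    N25: 60+71 = 131 ≤ 140
  N26 sheds 163 MW: no online neighbours, lost.
Round 4 — N20 trips offline.
  N20 sheds 81 MW: no online neighbours, lost.
No further trips.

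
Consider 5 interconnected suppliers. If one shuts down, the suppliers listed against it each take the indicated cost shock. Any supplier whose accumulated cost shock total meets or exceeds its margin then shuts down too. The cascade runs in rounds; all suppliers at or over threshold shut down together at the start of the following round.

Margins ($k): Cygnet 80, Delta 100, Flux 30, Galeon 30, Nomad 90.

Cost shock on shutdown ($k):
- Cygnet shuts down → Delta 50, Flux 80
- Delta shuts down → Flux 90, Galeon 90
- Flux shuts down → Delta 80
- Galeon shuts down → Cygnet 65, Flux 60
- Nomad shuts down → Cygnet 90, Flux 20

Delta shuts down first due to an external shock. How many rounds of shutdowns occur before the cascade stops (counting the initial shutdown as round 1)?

2

Round 1 — Delta shuts down (initial).
  Flux: +90 → 90 ≥ 30
  Galeon: +90 → 90 ≥ 30
Round 2 — Flux, Galeon shut down.
  Cygnet: +65 → 65 < 80
No further shutdowns.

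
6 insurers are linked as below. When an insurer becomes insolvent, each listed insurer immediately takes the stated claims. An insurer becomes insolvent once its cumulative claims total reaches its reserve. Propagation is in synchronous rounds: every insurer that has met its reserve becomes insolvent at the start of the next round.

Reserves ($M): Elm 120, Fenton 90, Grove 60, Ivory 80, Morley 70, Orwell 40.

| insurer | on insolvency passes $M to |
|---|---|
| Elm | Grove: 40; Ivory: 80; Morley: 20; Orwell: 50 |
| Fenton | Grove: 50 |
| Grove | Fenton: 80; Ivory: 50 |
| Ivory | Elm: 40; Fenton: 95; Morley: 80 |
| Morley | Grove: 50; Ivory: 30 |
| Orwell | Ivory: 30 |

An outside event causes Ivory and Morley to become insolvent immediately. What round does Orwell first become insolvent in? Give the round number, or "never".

never

Round 1 — Ivory, Morley become insolvent (initial).
  Elm: +40 → 40 < 120
  Fenton: +95 → 95 ≥ 90
  Grove: +50 → 50 < 60
Round 2 — Fenton becomes insolvent.
  Grove: +50 → 100 ≥ 60
Round 3 — Grove becomes insolvent.
No further insolvencies.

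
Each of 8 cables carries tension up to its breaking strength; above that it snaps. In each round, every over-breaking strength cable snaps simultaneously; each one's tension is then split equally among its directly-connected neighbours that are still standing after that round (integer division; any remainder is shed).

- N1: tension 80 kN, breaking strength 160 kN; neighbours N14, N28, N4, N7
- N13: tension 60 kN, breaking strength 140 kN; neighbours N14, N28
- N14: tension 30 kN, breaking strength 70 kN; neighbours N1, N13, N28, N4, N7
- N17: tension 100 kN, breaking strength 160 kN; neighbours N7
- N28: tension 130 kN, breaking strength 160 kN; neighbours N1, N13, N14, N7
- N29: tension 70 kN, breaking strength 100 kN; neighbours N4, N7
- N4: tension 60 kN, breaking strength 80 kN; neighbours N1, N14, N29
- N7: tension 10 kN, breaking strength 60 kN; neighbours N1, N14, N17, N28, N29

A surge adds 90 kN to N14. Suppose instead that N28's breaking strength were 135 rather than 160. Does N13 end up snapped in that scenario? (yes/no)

With N28's breaking strength at 135:
Round 1 — N14 at 120 > 70. N14 snaps.
  N14 sheds 120 kN to N1, N13, N28, N4, N7: 24 each.
    N1: 80+24 = 104 ≤ 160
    N13: 60+24 = 84 ≤ 140
    N28: 130+24 = 154 > 135
    N4: 60+24 = 84 > 80
    N7: 10+24 = 34 ≤ 60
Round 2 — N28, N4 snap.
  N28 sheds 154 kN to N1, N13, N7: 51 each (1 lost).
    N1: 104+51 = 155 ≤ 160
    N13: 84+51 = 135 ≤ 140
    N7: 34+51 = 85 > 60
  N4 sheds 84 kN to N1, N29: 42 each.
    N1: 155+42 = 197 > 160
    N29: 70+42 = 112 > 100
Round 3 — N1, N29, N7 snap.
  N1 sheds 197 kN: no online neighbours, lost.
  N29 sheds 112 kN: no online neighbours, lost.
  N7 sheds 85 kN to N17: 85 each.
    N17: 100+85 = 185 > 160
Round 4 — N17 snaps.
  N17 sheds 185 kN: no online neighbours, lost.
No further breaks.

no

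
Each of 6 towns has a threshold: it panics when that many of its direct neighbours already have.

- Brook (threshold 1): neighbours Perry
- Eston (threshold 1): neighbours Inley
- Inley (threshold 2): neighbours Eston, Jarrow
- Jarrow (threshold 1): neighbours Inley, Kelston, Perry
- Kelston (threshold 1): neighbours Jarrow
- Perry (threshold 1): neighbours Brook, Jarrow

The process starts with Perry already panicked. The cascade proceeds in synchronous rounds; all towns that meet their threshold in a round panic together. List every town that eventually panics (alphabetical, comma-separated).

Brook, Jarrow, Kelston, Perry

Round 1 — Perry panics (initial).
Round 2 — checking thresholds:
  Brook: 1 of 1 neighbours ≥ 1, panics.
  Jarrow: 1 of 3 neighbours ≥ 1, panics.
Round 3 — checking thresholds:
  Inley: 1 of 2 neighbours < 2, not yet.
  Kelston: 1 of 1 neighbours ≥ 1, panics.
Round 4 — no new panics; cascade stops.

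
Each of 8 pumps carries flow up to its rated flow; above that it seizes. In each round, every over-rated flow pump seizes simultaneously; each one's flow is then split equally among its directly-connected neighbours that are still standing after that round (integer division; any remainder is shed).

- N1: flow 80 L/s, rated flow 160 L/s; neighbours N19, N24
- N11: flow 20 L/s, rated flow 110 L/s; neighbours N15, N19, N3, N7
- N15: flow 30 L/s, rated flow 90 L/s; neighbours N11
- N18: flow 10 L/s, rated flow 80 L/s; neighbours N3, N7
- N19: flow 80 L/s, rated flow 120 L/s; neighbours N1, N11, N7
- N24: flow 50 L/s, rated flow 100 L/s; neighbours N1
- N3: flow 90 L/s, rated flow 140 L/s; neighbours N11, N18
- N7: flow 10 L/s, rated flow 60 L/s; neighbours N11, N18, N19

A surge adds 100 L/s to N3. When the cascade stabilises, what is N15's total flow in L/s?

Round 1 — N3 at 190 > 140. N3 seizes.
  N3 sheds 190 L/s to N11, N18: 95 each.
    N11: 20+95 = 115 > 110
    N18: 10+95 = 105 > 80
Round 2 — N11, N18 seize.
  N11 sheds 115 L/s to N15, N19, N7: 38 each (1 lost).
    N15: 30+38 = 68 ≤ 90
    N19: 80+38 = 118 ≤ 120
    N7: 10+38 = 48 ≤ 60
  N18 sheds 105 L/s to N7: 105 each.
    N7: 48+105 = 153 > 60
Round 3 — N7 seizes.
  N7 sheds 153 L/s to N19: 153 each.
    N19: 118+153 = 271 > 120
Round 4 — N19 seizes.
  N19 sheds 271 L/s to N1: 271 each.
    N1: 80+271 = 351 > 160
Round 5 — N1 seizes.
  N1 sheds 351 L/s to N24: 351 each.
    N24: 50+351 = 401 > 100
Round 6 — N24 seizes.
  N24 sheds 401 L/s: no online neighbours, lost.
No further seizures.

68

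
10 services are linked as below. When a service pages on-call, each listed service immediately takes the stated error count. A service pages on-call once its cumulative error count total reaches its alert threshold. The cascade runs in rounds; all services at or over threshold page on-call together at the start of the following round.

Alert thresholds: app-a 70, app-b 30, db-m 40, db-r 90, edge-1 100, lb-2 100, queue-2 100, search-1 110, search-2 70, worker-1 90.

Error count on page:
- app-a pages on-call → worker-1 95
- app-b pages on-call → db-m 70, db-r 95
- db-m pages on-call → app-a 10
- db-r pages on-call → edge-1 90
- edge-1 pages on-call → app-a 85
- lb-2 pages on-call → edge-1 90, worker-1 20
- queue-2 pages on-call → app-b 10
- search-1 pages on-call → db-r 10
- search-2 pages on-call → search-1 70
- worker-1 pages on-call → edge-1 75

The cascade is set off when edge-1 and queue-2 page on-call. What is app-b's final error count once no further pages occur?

Round 1 — edge-1, queue-2 page on-call (initial).
  app-a: +85 → 85 ≥ 70
  app-b: +10 → 10 < 30
Round 2 — app-a pages on-call.
  worker-1: +95 → 95 ≥ 90
Round 3 — worker-1 pages on-call.
No further pages.

10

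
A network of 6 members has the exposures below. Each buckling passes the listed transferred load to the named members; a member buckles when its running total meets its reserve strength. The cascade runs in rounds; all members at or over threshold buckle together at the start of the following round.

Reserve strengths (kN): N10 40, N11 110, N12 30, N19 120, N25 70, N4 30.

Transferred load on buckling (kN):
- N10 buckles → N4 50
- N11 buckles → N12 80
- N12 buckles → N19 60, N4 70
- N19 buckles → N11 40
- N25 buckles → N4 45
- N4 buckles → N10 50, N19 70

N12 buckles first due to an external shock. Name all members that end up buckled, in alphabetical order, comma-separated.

N10, N12, N19, N4

Round 1 — N12 buckles (initial).
  N19: +60 → 60 < 120
  N4: +70 → 70 ≥ 30
Round 2 — N4 buckles.
  N10: +50 → 50 ≥ 40
  N19: +70 → 130 ≥ 120
Round 3 — N10, N19 buckle.
  N11: +40 → 40 < 110
No further bucklings.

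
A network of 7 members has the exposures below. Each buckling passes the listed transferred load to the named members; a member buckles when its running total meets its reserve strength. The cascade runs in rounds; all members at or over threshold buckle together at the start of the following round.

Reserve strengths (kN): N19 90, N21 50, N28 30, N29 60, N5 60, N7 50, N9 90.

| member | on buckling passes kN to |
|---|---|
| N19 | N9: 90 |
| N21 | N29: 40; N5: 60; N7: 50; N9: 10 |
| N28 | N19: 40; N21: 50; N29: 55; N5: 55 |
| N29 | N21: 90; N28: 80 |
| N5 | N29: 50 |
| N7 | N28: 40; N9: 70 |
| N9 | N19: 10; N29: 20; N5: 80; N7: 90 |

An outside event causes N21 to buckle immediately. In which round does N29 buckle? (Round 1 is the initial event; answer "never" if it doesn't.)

Round 1 — N21 buckles (initial).
  N29: +40 → 40 < 60
  N5: +60 → 60 ≥ 60
  N7: +50 → 50 ≥ 50
  N9: +10 → 10 < 90
Round 2 — N5, N7 buckle.
  N28: +40 → 40 ≥ 30
  N29: +50 → 90 ≥ 60
  N9: +70 → 80 < 90
Round 3 — N28, N29 buckle.
  N19: +40 → 40 < 90
No further bucklings.

3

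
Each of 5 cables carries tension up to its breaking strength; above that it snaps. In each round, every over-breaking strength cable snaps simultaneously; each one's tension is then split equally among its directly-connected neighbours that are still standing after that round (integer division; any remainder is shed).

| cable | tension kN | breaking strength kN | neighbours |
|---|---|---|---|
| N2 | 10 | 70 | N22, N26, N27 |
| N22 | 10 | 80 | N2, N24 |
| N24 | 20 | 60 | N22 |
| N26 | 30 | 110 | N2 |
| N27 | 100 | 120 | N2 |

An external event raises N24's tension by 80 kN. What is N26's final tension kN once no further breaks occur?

Round 1 — N24 at 100 > 60. N24 snaps.
  N24 sheds 100 kN to N22: 100 each.
    N22: 10+100 = 110 > 80
Round 2 — N22 snaps.
  N22 sheds 110 kN to N2: 110 each.
    N2: 10+110 = 120 > 70
Round 3 — N2 snaps.
  N2 sheds 120 kN to N26, N27: 60 each.
    N26: 30+60 = 90 ≤ 110
    N27: 100+60 = 160 > 120
Round 4 — N27 snaps.
  N27 sheds 160 kN: no online neighbours, lost.
No further breaks.

90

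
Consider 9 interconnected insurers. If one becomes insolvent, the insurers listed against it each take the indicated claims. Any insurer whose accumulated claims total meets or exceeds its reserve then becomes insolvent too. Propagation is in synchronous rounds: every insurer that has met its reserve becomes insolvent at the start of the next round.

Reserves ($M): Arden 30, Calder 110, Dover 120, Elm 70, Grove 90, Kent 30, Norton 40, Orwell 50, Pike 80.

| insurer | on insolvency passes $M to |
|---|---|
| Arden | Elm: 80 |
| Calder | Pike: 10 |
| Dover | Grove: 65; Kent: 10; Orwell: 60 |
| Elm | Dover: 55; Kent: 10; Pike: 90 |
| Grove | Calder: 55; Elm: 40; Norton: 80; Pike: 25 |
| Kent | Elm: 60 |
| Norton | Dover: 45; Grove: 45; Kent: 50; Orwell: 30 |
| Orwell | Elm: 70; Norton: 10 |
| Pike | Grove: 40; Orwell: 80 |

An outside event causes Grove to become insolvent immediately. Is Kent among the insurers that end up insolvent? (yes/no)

yes

Round 1 — Grove becomes insolvent (initial).
  Calder: +55 → 55 < 110
  Elm: +40 → 40 < 70
  Norton: +80 → 80 ≥ 40
  Pike: +25 → 25 < 80
Round 2 — Norton becomes insolvent.
  Dover: +45 → 45 < 120
  Kent: +50 → 50 ≥ 30
  Orwell: +30 → 30 < 50
Round 3 — Kent becomes insolvent.
  Elm: +60 → 100 ≥ 70
Round 4 — Elm becomes insolvent.
  Dover: +55 → 100 < 120
  Pike: +90 → 115 ≥ 80
Round 5 — Pike becomes insolvent.
  Orwell: +80 → 110 ≥ 50
Round 6 — Orwell becomes insolvent.
No further insolvencies.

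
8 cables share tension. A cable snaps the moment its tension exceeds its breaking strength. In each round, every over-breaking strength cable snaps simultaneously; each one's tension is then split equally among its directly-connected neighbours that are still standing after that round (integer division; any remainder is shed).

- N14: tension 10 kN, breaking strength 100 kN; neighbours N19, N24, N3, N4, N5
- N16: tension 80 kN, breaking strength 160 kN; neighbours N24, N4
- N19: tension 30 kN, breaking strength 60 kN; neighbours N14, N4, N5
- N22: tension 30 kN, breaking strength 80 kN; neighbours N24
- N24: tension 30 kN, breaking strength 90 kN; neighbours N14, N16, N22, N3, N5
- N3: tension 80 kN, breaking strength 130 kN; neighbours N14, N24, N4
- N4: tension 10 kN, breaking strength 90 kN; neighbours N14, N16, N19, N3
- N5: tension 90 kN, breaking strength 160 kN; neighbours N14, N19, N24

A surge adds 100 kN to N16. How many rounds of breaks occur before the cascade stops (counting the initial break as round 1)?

Round 1 — N16 at 180 > 160. N16 snaps.
  N16 sheds 180 kN to N24, N4: 90 each.
    N24: 30+90 = 120 > 90
    N4: 10+90 = 100 > 90
Round 2 — N24, N4 snap.
  N24 sheds 120 kN to N14, N22, N3, N5: 30 each.
    N14: 10+30 = 40 ≤ 100
    N22: 30+30 = 60 ≤ 80
    N3: 80+30 = 110 ≤ 130
    N5: 90+30 = 120 ≤ 160
  N4 sheds 100 kN to N14, N19, N3: 33 each (1 lost).
    N14: 40+33 = 73 ≤ 100
    N19: 30+33 = 63 > 60
    N3: 110+33 = 143 > 130
Round 3 — N19, N3 snap.
  N19 sheds 63 kN to N14, N5: 31 each (1 lost).
    N14: 73+31 = 104 > 100
    N5: 120+31 = 151 ≤ 160
  N3 sheds 143 kN to N14: 143 each.
    N14: 104+143 = 247 > 100
Round 4 — N14 snaps.
  N14 sheds 247 kN to N5: 247 each.
    N5: 151+247 = 398 > 160
Round 5 — N5 snaps.
  N5 sheds 398 kN: no online neighbours, lost.
No further breaks.

5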